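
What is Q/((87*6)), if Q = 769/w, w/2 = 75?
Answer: 769/78300 ≈ 0.0098212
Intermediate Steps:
w = 150 (w = 2*75 = 150)
Q = 769/150 ≈ 5.1267
Q/((87*6)) = 769/(150*((87*6))) = (769/150)/522 = (769/150)*(1/522) = 769/78300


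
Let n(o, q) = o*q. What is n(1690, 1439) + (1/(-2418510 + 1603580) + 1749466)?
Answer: 3407528743679/814930 ≈ 4.1814e+6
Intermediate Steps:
n(1690, 1439) + (1/(-2418510 + 1603580) + 1749466) = 1690*1439 + (1/(-2418510 + 1603580) + 1749466) = 2431910 + (1/(-814930) + 1749466) = 2431910 + (-1/814930 + 1749466) = 2431910 + 1425692327379/814930 = 3407528743679/814930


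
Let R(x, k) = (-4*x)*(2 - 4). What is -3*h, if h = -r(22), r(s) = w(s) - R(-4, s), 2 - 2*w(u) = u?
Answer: 66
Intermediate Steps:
w(u) = 1 - u/2
R(x, k) = 8*x (R(x, k) = -4*x*(-2) = 8*x)
r(s) = 33 - s/2 (r(s) = (1 - s/2) - 8*(-4) = (1 - s/2) - 1*(-32) = (1 - s/2) + 32 = 33 - s/2)
h = -22 (h = -(33 - ½*22) = -(33 - 11) = -1*22 = -22)
-3*h = -3*(-22) = 66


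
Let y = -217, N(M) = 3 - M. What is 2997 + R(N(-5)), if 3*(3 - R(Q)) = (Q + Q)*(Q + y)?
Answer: 12344/3 ≈ 4114.7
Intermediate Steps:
R(Q) = 3 - 2*Q*(-217 + Q)/3 (R(Q) = 3 - (Q + Q)*(Q - 217)/3 = 3 - 2*Q*(-217 + Q)/3)
2997 + R(N(-5)) = 2997 + (3 - 2*(3 - 1*(-5))²/3 + 434*(3 - 1*(-5))/3) = 2997 + (3 - 2*(3 + 5)²/3 + 434*(3 + 5)/3) = 2997 + (3 - ⅔*8² + (434/3)*8) = 2997 + (3 - ⅔*64 + 3472/3) = 2997 + (3 - 128/3 + 3472/3) = 2997 + 3353/3 = 12344/3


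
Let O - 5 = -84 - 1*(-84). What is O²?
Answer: 25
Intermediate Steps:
O = 5 (O = 5 + (-84 - 1*(-84)) = 5 + (-84 + 84) = 5 + 0 = 5)
O² = 5² = 25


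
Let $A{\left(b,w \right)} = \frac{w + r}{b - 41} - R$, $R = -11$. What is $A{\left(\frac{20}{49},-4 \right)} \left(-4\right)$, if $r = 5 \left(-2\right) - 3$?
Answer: $- \frac{5344}{117} \approx -45.675$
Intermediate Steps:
$r = -13$ ($r = -10 - 3 = -13$)
$A{\left(b,w \right)} = 11 + \frac{-13 + w}{-41 + b}$ ($A{\left(b,w \right)} = \frac{w - 13}{b - 41} - -11 = \frac{-13 + w}{-41 + b} + 11 = 11 + \frac{-13 + w}{-41 + b}$)
$A{\left(\frac{20}{49},-4 \right)} \left(-4\right) = \frac{-464 - 4 + 11 \cdot \frac{20}{49}}{-41 + \frac{20}{49}} \left(-4\right) = \frac{-464 - 4 + \frac{220}{49}}{- \frac{1989}{49}} \left(-4\right) = \left(- \frac{49}{1989}\right) \left(- \frac{22712}{49}\right) \left(-4\right) = \frac{1336}{117} \left(-4\right) = - \frac{5344}{117}$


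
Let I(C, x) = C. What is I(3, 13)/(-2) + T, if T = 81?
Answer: 159/2 ≈ 79.500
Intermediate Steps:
I(3, 13)/(-2) + T = 3/(-2) + 81 = -1/2*3 + 81 = -3/2 + 81 = 159/2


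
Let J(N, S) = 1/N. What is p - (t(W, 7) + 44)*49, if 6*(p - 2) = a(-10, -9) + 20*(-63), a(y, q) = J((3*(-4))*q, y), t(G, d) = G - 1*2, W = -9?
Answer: -1182599/648 ≈ -1825.0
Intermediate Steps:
t(G, d) = -2 + G (t(G, d) = G - 2 = -2 + G)
J(N, S) = 1/N
a(y, q) = -1/(12*q) (a(y, q) = 1/((3*(-4))*q) = 1/(-12*q) = -1/(12*q))
p = -134783/648 (p = 2 + (-1/12/(-9) + 20*(-63))/6 = 2 + (-1/12*(-⅑) - 1260)/6 = 2 + (1/108 - 1260)/6 = 2 + (⅙)*(-136079/108) = 2 - 136079/648 = -134783/648 ≈ -208.00)
p - (t(W, 7) + 44)*49 = -134783/648 - ((-2 - 9) + 44)*49 = -134783/648 - (-11 + 44)*49 = -134783/648 - 33*49 = -134783/648 - 1*1617 = -134783/648 - 1617 = -1182599/648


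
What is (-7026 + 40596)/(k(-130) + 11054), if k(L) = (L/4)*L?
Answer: 11190/5093 ≈ 2.1971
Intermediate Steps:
k(L) = L²/4 (k(L) = (L/4)*L = L²/4)
(-7026 + 40596)/(k(-130) + 11054) = (-7026 + 40596)/((¼)*(-130)² + 11054) = 33570/((¼)*16900 + 11054) = 33570/(4225 + 11054) = 33570/15279 = 33570*(1/15279) = 11190/5093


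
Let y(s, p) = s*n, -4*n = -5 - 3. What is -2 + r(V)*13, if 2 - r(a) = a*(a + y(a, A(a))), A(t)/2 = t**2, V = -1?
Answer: -15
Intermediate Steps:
n = 2 (n = -(-5 - 3)/4 = -1/4*(-8) = 2)
A(t) = 2*t**2
y(s, p) = 2*s (y(s, p) = s*2 = 2*s)
r(a) = 2 - 3*a**2 (r(a) = 2 - a*(a + 2*a) = 2 - a*3*a = 2 - 3*a**2)
-2 + r(V)*13 = -2 + (2 - 3*(-1)**2)*13 = -2 + (2 - 3*1)*13 = -2 + (2 - 3)*13 = -2 - 1*13 = -2 - 13 = -15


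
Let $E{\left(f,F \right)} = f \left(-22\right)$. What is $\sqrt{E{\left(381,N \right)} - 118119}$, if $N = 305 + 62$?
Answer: $i \sqrt{126501} \approx 355.67 i$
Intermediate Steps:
$N = 367$
$E{\left(f,F \right)} = - 22 f$
$\sqrt{E{\left(381,N \right)} - 118119} = \sqrt{\left(-22\right) 381 - 118119} = \sqrt{-8382 - 118119} = \sqrt{-126501} = i \sqrt{126501}$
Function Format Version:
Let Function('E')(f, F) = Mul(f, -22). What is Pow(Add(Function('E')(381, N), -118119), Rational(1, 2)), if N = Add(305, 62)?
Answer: Mul(I, Pow(126501, Rational(1, 2))) ≈ Mul(355.67, I)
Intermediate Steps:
N = 367
Function('E')(f, F) = Mul(-22, f)
Pow(Add(Function('E')(381, N), -118119), Rational(1, 2)) = Pow(Add(Mul(-22, 381), -118119), Rational(1, 2)) = Pow(Add(-8382, -118119), Rational(1, 2)) = Pow(-126501, Rational(1, 2)) = Mul(I, Pow(126501, Rational(1, 2)))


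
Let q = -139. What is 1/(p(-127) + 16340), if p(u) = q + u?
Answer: 1/16074 ≈ 6.2212e-5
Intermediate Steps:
p(u) = -139 + u
1/(p(-127) + 16340) = 1/((-139 - 127) + 16340) = 1/(-266 + 16340) = 1/16074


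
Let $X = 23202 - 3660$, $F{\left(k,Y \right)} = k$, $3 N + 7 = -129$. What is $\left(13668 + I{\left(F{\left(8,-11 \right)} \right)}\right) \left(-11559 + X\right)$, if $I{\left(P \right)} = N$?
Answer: $108749748$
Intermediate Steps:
$N = - \frac{136}{3}$ ($N = - \frac{7}{3} + \frac{1}{3} \left(-129\right) = - \frac{7}{3} - 43 = - \frac{136}{3} \approx -45.333$)
$I{\left(P \right)} = - \frac{136}{3}$
$X = 19542$ ($X = 23202 - 3660 = 19542$)
$\left(13668 + I{\left(F{\left(8,-11 \right)} \right)}\right) \left(-11559 + X\right) = \left(13668 - \frac{136}{3}\right) \left(-11559 + 19542\right) = \frac{40868}{3} \cdot 7983 = 108749748$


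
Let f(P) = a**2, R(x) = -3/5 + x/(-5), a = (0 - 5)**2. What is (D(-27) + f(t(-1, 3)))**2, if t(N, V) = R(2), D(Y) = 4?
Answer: 395641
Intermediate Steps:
a = 25 (a = (-5)**2 = 25)
R(x) = -3/5 - x/5 (R(x) = -3*1/5 + x*(-1/5) = -3/5 - x/5)
t(N, V) = -1 (t(N, V) = -3/5 - 1/5*2 = -3/5 - 2/5 = -1)
f(P) = 625 (f(P) = 25**2 = 625)
(D(-27) + f(t(-1, 3)))**2 = (4 + 625)**2 = 629**2 = 395641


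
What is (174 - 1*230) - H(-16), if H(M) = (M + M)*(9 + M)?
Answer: -280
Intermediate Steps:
H(M) = 2*M*(9 + M) (H(M) = (2*M)*(9 + M) = 2*M*(9 + M))
(174 - 1*230) - H(-16) = (174 - 1*230) - 2*(-16)*(9 - 16) = (174 - 230) - 2*(-16)*(-7) = -56 - 1*224 = -56 - 224 = -280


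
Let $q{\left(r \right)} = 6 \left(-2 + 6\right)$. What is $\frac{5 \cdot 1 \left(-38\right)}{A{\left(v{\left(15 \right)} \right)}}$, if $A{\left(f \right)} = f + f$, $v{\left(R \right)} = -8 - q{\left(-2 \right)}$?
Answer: $\frac{95}{32} \approx 2.9688$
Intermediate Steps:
$q{\left(r \right)} = 24$ ($q{\left(r \right)} = 6 \cdot 4 = 24$)
$v{\left(R \right)} = -32$ ($v{\left(R \right)} = -8 - 24 = -32$)
$A{\left(f \right)} = 2 f$
$\frac{5 \cdot 1 \left(-38\right)}{A{\left(v{\left(15 \right)} \right)}} = \frac{5 \cdot 1 \left(-38\right)}{2 \left(-32\right)} = \frac{5 \left(-38\right)}{-64} = \left(-190\right) \left(- \frac{1}{64}\right) = \frac{95}{32}$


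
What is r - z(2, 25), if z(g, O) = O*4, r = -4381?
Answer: -4481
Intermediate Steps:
z(g, O) = 4*O
r - z(2, 25) = -4381 - 4*25 = -4381 - 1*100 = -4381 - 100 = -4481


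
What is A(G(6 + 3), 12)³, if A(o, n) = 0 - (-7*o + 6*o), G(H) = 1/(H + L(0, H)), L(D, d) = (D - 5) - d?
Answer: -1/125 ≈ -0.0080000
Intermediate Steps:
L(D, d) = -5 + D - d (L(D, d) = (-5 + D) - d = -5 + D - d)
G(H) = -⅕ (G(H) = 1/(H + (-5 + 0 - H)) = 1/(H + (-5 - H)) = 1/(-5) = -⅕)
A(o, n) = o (A(o, n) = 0 - (-1)*o = 0 + o = o)
A(G(6 + 3), 12)³ = (-⅕)³ = -1/125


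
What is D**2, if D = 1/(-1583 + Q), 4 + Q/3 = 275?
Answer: 1/592900 ≈ 1.6866e-6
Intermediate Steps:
Q = 813 (Q = -12 + 3*275 = -12 + 825 = 813)
D = -1/770 (D = 1/(-1583 + 813) = 1/(-770) = -1/770 ≈ -0.0012987)
D**2 = (-1/770)**2 = 1/592900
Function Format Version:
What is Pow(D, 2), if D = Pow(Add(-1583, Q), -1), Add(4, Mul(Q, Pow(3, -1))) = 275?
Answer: Rational(1, 592900) ≈ 1.6866e-6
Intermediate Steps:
Q = 813 (Q = Add(-12, Mul(3, 275)) = Add(-12, 825) = 813)
D = Rational(-1, 770) (D = Pow(Add(-1583, 813), -1) = Pow(-770, -1) = Rational(-1, 770) ≈ -0.0012987)
Pow(D, 2) = Pow(Rational(-1, 770), 2) = Rational(1, 592900)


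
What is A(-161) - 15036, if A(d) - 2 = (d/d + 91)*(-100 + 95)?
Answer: -15494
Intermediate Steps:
A(d) = -458 (A(d) = 2 + (d/d + 91)*(-100 + 95) = 2 + (1 + 91)*(-5) = 2 + 92*(-5) = 2 - 460 = -458)
A(-161) - 15036 = -458 - 15036 = -15494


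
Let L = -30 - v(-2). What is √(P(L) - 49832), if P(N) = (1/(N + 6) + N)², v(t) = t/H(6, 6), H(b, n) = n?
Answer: 2*I*√555196106/213 ≈ 221.25*I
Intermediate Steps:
v(t) = t/6
L = -89/3 (L = -30 - (-2)/6 = -30 - 1*(-⅓) = -30 + ⅓ = -89/3 ≈ -29.667)
P(N) = (N + 1/(6 + N))² (P(N) = (1/(6 + N) + N)² = (N + 1/(6 + N))²)
√(P(L) - 49832) = √((1 + (-89/3)² + 6*(-89/3))²/(6 - 89/3)² - 49832) = √((1 + 7921/9 - 178)²/(-71/3)² - 49832) = √(9*(6328/9)²/5041 - 49832) = √((9/5041)*(40043584/81) - 49832) = √(40043584/45369 - 49832) = √(-2220784424/45369) = 2*I*√555196106/213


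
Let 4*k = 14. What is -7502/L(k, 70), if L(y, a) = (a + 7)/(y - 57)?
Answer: 36487/7 ≈ 5212.4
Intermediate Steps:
k = 7/2 (k = (1/4)*14 = 7/2 ≈ 3.5000)
L(y, a) = (7 + a)/(-57 + y)
-7502/L(k, 70) = -7502*(-57 + 7/2)/(7 + 70) = -7502/(77/(-107/2)) = -7502/((-2/107*77)) = -7502/(-154/107) = -7502*(-107/154) = 36487/7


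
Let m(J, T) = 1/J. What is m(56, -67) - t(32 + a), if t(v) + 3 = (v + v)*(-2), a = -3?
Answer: 6665/56 ≈ 119.02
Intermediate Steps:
t(v) = -3 - 4*v (t(v) = -3 + (v + v)*(-2) = -3 + (2*v)*(-2) = -3 - 4*v)
m(56, -67) - t(32 + a) = 1/56 - (-3 - 4*(32 - 3)) = 1/56 - (-3 - 4*29) = 1/56 - (-3 - 116) = 1/56 - 1*(-119) = 1/56 + 119 = 6665/56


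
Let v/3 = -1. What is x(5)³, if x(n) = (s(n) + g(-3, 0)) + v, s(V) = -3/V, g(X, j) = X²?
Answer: 19683/125 ≈ 157.46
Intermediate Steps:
v = -3 (v = 3*(-1) = -3)
x(n) = 6 - 3/n (x(n) = (-3/n + (-3)²) - 3 = (-3/n + 9) - 3 = (9 - 3/n) - 3 = 6 - 3/n)
x(5)³ = (6 - 3/5)³ = (6 - 3*⅕)³ = (6 - ⅗)³ = (27/5)³ = 19683/125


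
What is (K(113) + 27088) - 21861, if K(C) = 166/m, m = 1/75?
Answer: 17677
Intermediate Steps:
m = 1/75 ≈ 0.013333
K(C) = 12450 (K(C) = 166/(1/75) = 166*75 = 12450)
(K(113) + 27088) - 21861 = (12450 + 27088) - 21861 = 39538 - 21861 = 17677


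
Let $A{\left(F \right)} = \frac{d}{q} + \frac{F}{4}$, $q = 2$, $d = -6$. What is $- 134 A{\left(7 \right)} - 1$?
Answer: $\frac{333}{2} \approx 166.5$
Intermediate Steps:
$A{\left(F \right)} = -3 + \frac{F}{4}$ ($A{\left(F \right)} = - \frac{6}{2} + \frac{F}{4} = \left(-6\right) \frac{1}{2} + F \frac{1}{4} = -3 + \frac{F}{4}$)
$- 134 A{\left(7 \right)} - 1 = - 134 \left(-3 + \frac{1}{4} \cdot 7\right) - 1 = - 134 \left(-3 + \frac{7}{4}\right) - 1 = \left(-134\right) \left(- \frac{5}{4}\right) - 1 = \frac{335}{2} - 1 = \frac{333}{2}$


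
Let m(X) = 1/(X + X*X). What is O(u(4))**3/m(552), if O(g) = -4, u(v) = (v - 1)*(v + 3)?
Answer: -19536384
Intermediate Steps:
u(v) = (-1 + v)*(3 + v)
m(X) = 1/(X + X**2)
O(u(4))**3/m(552) = (-4)**3/((1/(552*(1 + 552)))) = -64/((1/552)/553) = -64/((1/552)*(1/553)) = -64/1/305256 = -64*305256 = -19536384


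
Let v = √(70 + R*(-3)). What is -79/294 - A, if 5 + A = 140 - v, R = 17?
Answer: -39769/294 + √19 ≈ -130.91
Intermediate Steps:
v = √19 (v = √(70 + 17*(-3)) = √(70 - 51) = √19 ≈ 4.3589)
A = 135 - √19 (A = -5 + (140 - √19) = 135 - √19 ≈ 130.64)
-79/294 - A = -79/294 - (135 - √19) = -79*1/294 + (-135 + √19) = -79/294 + (-135 + √19) = -39769/294 + √19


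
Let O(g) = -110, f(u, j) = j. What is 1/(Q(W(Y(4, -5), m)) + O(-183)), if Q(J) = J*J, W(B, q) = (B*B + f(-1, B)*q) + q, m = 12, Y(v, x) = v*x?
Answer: 1/29474 ≈ 3.3928e-5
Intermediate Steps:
W(B, q) = q + B**2 + B*q (W(B, q) = (B*B + B*q) + q = (B**2 + B*q) + q = q + B**2 + B*q)
Q(J) = J**2
1/(Q(W(Y(4, -5), m)) + O(-183)) = 1/((12 + (4*(-5))**2 + (4*(-5))*12)**2 - 110) = 1/((12 + (-20)**2 - 20*12)**2 - 110) = 1/((12 + 400 - 240)**2 - 110) = 1/(172**2 - 110) = 1/(29584 - 110) = 1/29474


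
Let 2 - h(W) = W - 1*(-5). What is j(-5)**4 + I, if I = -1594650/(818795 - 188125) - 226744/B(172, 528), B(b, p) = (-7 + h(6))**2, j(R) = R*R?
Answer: 786544889139/2018144 ≈ 3.8974e+5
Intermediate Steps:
j(R) = R**2
h(W) = -3 - W (h(W) = 2 - (W - 1*(-5)) = 2 - (W + 5) = 2 - (5 + W) = 2 + (-5 - W) = -3 - W)
B(b, p) = 256 (B(b, p) = (-7 + (-3 - 1*6))**2 = (-7 + (-3 - 6))**2 = (-7 - 9)**2 = (-16)**2 = 256)
I = -1792610861/2018144 (I = -1594650/(818795 - 188125) - 226744/256 = -1594650/630670 - 226744*1/256 = -1594650*1/630670 - 28343/32 = -159465/63067 - 28343/32 = -1792610861/2018144 ≈ -888.25)
j(-5)**4 + I = ((-5)**2)**4 - 1792610861/2018144 = 25**4 - 1792610861/2018144 = 390625 - 1792610861/2018144 = 786544889139/2018144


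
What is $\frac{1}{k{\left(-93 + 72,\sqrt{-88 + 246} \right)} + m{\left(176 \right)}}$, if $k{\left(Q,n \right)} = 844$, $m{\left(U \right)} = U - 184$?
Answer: $\frac{1}{836} \approx 0.0011962$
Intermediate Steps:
$m{\left(U \right)} = -184 + U$ ($m{\left(U \right)} = U - 184 = -184 + U$)
$\frac{1}{k{\left(-93 + 72,\sqrt{-88 + 246} \right)} + m{\left(176 \right)}} = \frac{1}{844 + \left(-184 + 176\right)} = \frac{1}{844 - 8} = \frac{1}{836}$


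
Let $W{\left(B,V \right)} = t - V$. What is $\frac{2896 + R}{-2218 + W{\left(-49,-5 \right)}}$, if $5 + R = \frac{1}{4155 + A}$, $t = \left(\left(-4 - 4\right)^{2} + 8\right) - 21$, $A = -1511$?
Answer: $- \frac{7643805}{5716328} \approx -1.3372$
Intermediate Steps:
$t = 51$ ($t = \left(\left(-8\right)^{2} + 8\right) - 21 = \left(64 + 8\right) - 21 = 72 - 21 = 51$)
$R = - \frac{13219}{2644}$ ($R = -5 + \frac{1}{4155 - 1511} = -5 + \frac{1}{2644} = - \frac{13219}{2644} \approx -4.9996$)
$W{\left(B,V \right)} = 51 - V$
$\frac{2896 + R}{-2218 + W{\left(-49,-5 \right)}} = \frac{2896 - \frac{13219}{2644}}{-2218 + \left(51 - -5\right)} = \frac{7643805}{2644 \left(-2218 + \left(51 + 5\right)\right)} = \frac{7643805}{2644 \left(-2218 + 56\right)} = \frac{7643805}{2644 \left(-2162\right)} = \frac{7643805}{2644} \left(- \frac{1}{2162}\right) = - \frac{7643805}{5716328}$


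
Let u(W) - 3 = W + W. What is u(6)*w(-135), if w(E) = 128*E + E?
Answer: -261225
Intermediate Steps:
u(W) = 3 + 2*W (u(W) = 3 + (W + W) = 3 + 2*W)
w(E) = 129*E
u(6)*w(-135) = (3 + 2*6)*(129*(-135)) = (3 + 12)*(-17415) = 15*(-17415) = -261225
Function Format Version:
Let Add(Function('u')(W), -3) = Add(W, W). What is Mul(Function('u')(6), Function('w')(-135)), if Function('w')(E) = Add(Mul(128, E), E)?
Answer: -261225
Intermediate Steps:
Function('u')(W) = Add(3, Mul(2, W)) (Function('u')(W) = Add(3, Add(W, W)) = Add(3, Mul(2, W)))
Function('w')(E) = Mul(129, E)
Mul(Function('u')(6), Function('w')(-135)) = Mul(Add(3, Mul(2, 6)), Mul(129, -135)) = Mul(Add(3, 12), -17415) = Mul(15, -17415) = -261225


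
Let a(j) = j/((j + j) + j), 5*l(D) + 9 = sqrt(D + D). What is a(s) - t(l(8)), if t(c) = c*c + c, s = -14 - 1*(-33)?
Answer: 1/3 ≈ 0.33333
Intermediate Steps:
s = 19 (s = -14 + 33 = 19)
l(D) = -9/5 + sqrt(2)*sqrt(D)/5 (l(D) = -9/5 + sqrt(D + D)/5 = -9/5 + sqrt(2*D)/5 = -9/5 + (sqrt(2)*sqrt(D))/5 = -9/5 + sqrt(2)*sqrt(D)/5)
t(c) = c + c**2 (t(c) = c**2 + c = c + c**2)
a(j) = 1/3 (a(j) = j/(2*j + j) = j/((3*j)) = j*(1/(3*j)) = 1/3)
a(s) - t(l(8)) = 1/3 - (-9/5 + sqrt(2)*sqrt(8)/5)*(1 + (-9/5 + sqrt(2)*sqrt(8)/5)) = 1/3 - (-9/5 + sqrt(2)*(2*sqrt(2))/5)*(1 + (-9/5 + sqrt(2)*(2*sqrt(2))/5)) = 1/3 - (-9/5 + 4/5)*(1 + (-9/5 + 4/5)) = 1/3 - (-1)*(1 - 1) = 1/3 - (-1)*0 = 1/3 - 1*0 = 1/3 + 0 = 1/3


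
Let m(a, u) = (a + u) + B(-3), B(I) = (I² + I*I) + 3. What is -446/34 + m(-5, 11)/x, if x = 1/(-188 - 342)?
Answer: -243493/17 ≈ -14323.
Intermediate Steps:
B(I) = 3 + 2*I² (B(I) = (I² + I²) + 3 = 2*I² + 3 = 3 + 2*I²)
m(a, u) = 21 + a + u (m(a, u) = (a + u) + (3 + 2*(-3)²) = (a + u) + (3 + 2*9) = (a + u) + (3 + 18) = (a + u) + 21 = 21 + a + u)
x = -1/530 (x = 1/(-530) = -1/530 ≈ -0.0018868)
-446/34 + m(-5, 11)/x = -446/34 + (21 - 5 + 11)/(-1/530) = -446*1/34 + 27*(-530) = -223/17 - 14310 = -243493/17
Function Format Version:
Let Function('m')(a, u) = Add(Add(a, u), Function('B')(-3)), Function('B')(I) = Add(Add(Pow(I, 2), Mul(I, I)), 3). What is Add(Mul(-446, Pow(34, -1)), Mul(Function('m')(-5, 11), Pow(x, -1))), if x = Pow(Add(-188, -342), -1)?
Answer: Rational(-243493, 17) ≈ -14323.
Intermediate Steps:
Function('B')(I) = Add(3, Mul(2, Pow(I, 2))) (Function('B')(I) = Add(Add(Pow(I, 2), Pow(I, 2)), 3) = Add(Mul(2, Pow(I, 2)), 3) = Add(3, Mul(2, Pow(I, 2))))
Function('m')(a, u) = Add(21, a, u) (Function('m')(a, u) = Add(Add(a, u), Add(3, Mul(2, Pow(-3, 2)))) = Add(Add(a, u), Add(3, Mul(2, 9))) = Add(Add(a, u), Add(3, 18)) = Add(Add(a, u), 21) = Add(21, a, u))
x = Rational(-1, 530) (x = Pow(-530, -1) = Rational(-1, 530) ≈ -0.0018868)
Add(Mul(-446, Pow(34, -1)), Mul(Function('m')(-5, 11), Pow(x, -1))) = Add(Mul(-446, Pow(34, -1)), Mul(Add(21, -5, 11), Pow(Rational(-1, 530), -1))) = Add(Mul(-446, Rational(1, 34)), Mul(27, -530)) = Add(Rational(-223, 17), -14310) = Rational(-243493, 17)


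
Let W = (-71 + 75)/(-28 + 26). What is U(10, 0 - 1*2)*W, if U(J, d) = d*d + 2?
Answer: -12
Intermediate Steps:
U(J, d) = 2 + d² (U(J, d) = d² + 2 = 2 + d²)
W = -2 (W = 4/(-2) = 4*(-½) = -2)
U(10, 0 - 1*2)*W = (2 + (0 - 1*2)²)*(-2) = (2 + (0 - 2)²)*(-2) = (2 + (-2)²)*(-2) = (2 + 4)*(-2) = 6*(-2) = -12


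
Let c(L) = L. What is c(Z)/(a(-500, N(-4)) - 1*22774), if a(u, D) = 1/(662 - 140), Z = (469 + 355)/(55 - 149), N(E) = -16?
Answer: 215064/558737269 ≈ 0.00038491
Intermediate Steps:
Z = -412/47 (Z = 824/(-94) = 824*(-1/94) = -412/47 ≈ -8.7660)
a(u, D) = 1/522
c(Z)/(a(-500, N(-4)) - 1*22774) = -412/(47*(1/522 - 1*22774)) = -412/(47*(1/522 - 22774)) = -412/(47*(-11888027/522)) = -412/47*(-522/11888027) = 215064/558737269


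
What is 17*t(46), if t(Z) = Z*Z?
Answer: 35972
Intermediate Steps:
t(Z) = Z**2
17*t(46) = 17*46**2 = 17*2116 = 35972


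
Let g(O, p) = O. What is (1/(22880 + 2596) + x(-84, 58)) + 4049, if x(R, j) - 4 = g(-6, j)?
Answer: 103101373/25476 ≈ 4047.0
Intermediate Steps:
x(R, j) = -2 (x(R, j) = 4 - 6 = -2)
(1/(22880 + 2596) + x(-84, 58)) + 4049 = (1/(22880 + 2596) - 2) + 4049 = (1/25476 - 2) + 4049 = -50951/25476 + 4049 = 103101373/25476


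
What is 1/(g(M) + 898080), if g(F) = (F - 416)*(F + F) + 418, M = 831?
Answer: 1/1588228 ≈ 6.2963e-7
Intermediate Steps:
g(F) = 418 + 2*F*(-416 + F) (g(F) = (-416 + F)*(2*F) + 418 = 2*F*(-416 + F) + 418 = 418 + 2*F*(-416 + F))
1/(g(M) + 898080) = 1/((418 - 832*831 + 2*831²) + 898080) = 1/((418 - 691392 + 2*690561) + 898080) = 1/((418 - 691392 + 1381122) + 898080) = 1/(690148 + 898080) = 1/1588228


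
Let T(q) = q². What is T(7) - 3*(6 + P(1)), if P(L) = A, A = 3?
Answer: 22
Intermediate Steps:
P(L) = 3
T(7) - 3*(6 + P(1)) = 7² - 3*(6 + 3) = 49 - 3*9 = 49 - 27 = 22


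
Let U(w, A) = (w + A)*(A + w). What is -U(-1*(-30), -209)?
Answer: -32041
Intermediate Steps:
U(w, A) = (A + w)**2 (U(w, A) = (A + w)*(A + w) = (A + w)**2)
-U(-1*(-30), -209) = -(-209 - 1*(-30))**2 = -(-209 + 30)**2 = -1*(-179)**2 = -1*32041 = -32041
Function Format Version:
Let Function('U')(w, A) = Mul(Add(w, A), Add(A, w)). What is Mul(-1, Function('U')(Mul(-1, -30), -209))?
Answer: -32041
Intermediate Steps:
Function('U')(w, A) = Pow(Add(A, w), 2) (Function('U')(w, A) = Mul(Add(A, w), Add(A, w)) = Pow(Add(A, w), 2))
Mul(-1, Function('U')(Mul(-1, -30), -209)) = Mul(-1, Pow(Add(-209, Mul(-1, -30)), 2)) = Mul(-1, Pow(Add(-209, 30), 2)) = Mul(-1, Pow(-179, 2)) = Mul(-1, 32041) = -32041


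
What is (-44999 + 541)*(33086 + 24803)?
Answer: -2573629162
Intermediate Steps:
(-44999 + 541)*(33086 + 24803) = -44458*57889 = -2573629162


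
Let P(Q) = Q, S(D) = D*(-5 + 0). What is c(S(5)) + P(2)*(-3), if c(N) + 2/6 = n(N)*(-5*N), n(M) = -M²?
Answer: -234394/3 ≈ -78131.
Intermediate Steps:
S(D) = -5*D (S(D) = D*(-5) = -5*D)
c(N) = -⅓ + 5*N³ (c(N) = -⅓ + (-N²)*(-5*N) = -⅓ + 5*N³)
c(S(5)) + P(2)*(-3) = (-⅓ + 5*(-5*5)³) + 2*(-3) = (-⅓ + 5*(-25)³) - 6 = (-⅓ + 5*(-15625)) - 6 = (-⅓ - 78125) - 6 = -234376/3 - 6 = -234394/3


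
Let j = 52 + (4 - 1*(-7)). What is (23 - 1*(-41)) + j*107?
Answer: 6805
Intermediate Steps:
j = 63 (j = 52 + (4 + 7) = 52 + 11 = 63)
(23 - 1*(-41)) + j*107 = (23 - 1*(-41)) + 63*107 = (23 + 41) + 6741 = 64 + 6741 = 6805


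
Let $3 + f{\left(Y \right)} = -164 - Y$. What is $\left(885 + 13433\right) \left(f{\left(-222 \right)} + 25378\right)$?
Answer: $364149694$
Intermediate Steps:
$f{\left(Y \right)} = -167 - Y$ ($f{\left(Y \right)} = -3 - \left(164 + Y\right) = -167 - Y$)
$\left(885 + 13433\right) \left(f{\left(-222 \right)} + 25378\right) = \left(885 + 13433\right) \left(\left(-167 - -222\right) + 25378\right) = 14318 \left(\left(-167 + 222\right) + 25378\right) = 14318 \left(55 + 25378\right) = 14318 \cdot 25433 = 364149694$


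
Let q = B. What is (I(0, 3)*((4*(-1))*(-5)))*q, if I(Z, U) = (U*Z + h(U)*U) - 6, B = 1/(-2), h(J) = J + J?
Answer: -120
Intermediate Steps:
h(J) = 2*J
B = -1/2 ≈ -0.50000
q = -1/2 ≈ -0.50000
I(Z, U) = -6 + 2*U**2 + U*Z (I(Z, U) = (U*Z + (2*U)*U) - 6 = (U*Z + 2*U**2) - 6 = (2*U**2 + U*Z) - 6 = -6 + 2*U**2 + U*Z)
(I(0, 3)*((4*(-1))*(-5)))*q = ((-6 + 2*3**2 + 3*0)*((4*(-1))*(-5)))*(-1/2) = ((-6 + 2*9 + 0)*(-4*(-5)))*(-1/2) = ((-6 + 18 + 0)*20)*(-1/2) = (12*20)*(-1/2) = 240*(-1/2) = -120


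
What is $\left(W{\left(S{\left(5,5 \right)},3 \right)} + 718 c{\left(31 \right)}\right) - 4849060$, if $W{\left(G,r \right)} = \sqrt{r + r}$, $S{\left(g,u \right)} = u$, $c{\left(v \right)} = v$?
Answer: $-4826802 + \sqrt{6} \approx -4.8268 \cdot 10^{6}$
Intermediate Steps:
$W{\left(G,r \right)} = \sqrt{2} \sqrt{r}$ ($W{\left(G,r \right)} = \sqrt{2 r} = \sqrt{2} \sqrt{r}$)
$\left(W{\left(S{\left(5,5 \right)},3 \right)} + 718 c{\left(31 \right)}\right) - 4849060 = \left(\sqrt{2} \sqrt{3} + 718 \cdot 31\right) - 4849060 = \left(\sqrt{6} + 22258\right) - 4849060 = \left(22258 + \sqrt{6}\right) - 4849060 = -4826802 + \sqrt{6}$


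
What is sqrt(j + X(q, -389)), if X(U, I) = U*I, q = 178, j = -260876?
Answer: I*sqrt(330118) ≈ 574.56*I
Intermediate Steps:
X(U, I) = I*U
sqrt(j + X(q, -389)) = sqrt(-260876 - 389*178) = sqrt(-260876 - 69242) = sqrt(-330118) = I*sqrt(330118)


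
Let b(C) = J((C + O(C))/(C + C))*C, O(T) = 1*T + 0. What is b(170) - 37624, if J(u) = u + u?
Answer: -37284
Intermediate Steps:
O(T) = T (O(T) = T + 0 = T)
J(u) = 2*u
b(C) = 2*C (b(C) = (2*((C + C)/(C + C)))*C = (2*((2*C)/((2*C))))*C = (2*((2*C)*(1/(2*C))))*C = (2*1)*C = 2*C)
b(170) - 37624 = 2*170 - 37624 = 340 - 37624 = -37284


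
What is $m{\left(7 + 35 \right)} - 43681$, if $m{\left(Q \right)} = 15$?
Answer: $-43666$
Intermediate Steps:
$m{\left(7 + 35 \right)} - 43681 = 15 - 43681 = -43666$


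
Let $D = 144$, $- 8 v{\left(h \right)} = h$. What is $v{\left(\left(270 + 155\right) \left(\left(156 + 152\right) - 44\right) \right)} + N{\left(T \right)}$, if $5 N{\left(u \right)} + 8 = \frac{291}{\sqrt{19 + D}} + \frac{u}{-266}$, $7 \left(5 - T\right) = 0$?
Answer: $- \frac{18655383}{1330} + \frac{291 \sqrt{163}}{815} \approx -14022.0$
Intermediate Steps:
$v{\left(h \right)} = - \frac{h}{8}$
$T = 5$ ($T = 5 - 0 = 5 + 0 = 5$)
$N{\left(u \right)} = - \frac{8}{5} - \frac{u}{1330} + \frac{291 \sqrt{163}}{815}$ ($N{\left(u \right)} = - \frac{8}{5} + \frac{\frac{291}{\sqrt{19 + 144}} + \frac{u}{-266}}{5} = - \frac{8}{5} + \frac{\frac{291}{\sqrt{163}} + u \left(- \frac{1}{266}\right)}{5} = - \frac{8}{5} + \frac{291 \frac{\sqrt{163}}{163} - \frac{u}{266}}{5} = - \frac{8}{5} + \frac{\frac{291 \sqrt{163}}{163} - \frac{u}{266}}{5} = - \frac{8}{5} + \frac{- \frac{u}{266} + \frac{291 \sqrt{163}}{163}}{5} = - \frac{8}{5} - \left(- \frac{291 \sqrt{163}}{815} + \frac{u}{1330}\right) = - \frac{8}{5} - \frac{u}{1330} + \frac{291 \sqrt{163}}{815}$)
$v{\left(\left(270 + 155\right) \left(\left(156 + 152\right) - 44\right) \right)} + N{\left(T \right)} = - \frac{\left(270 + 155\right) \left(\left(156 + 152\right) - 44\right)}{8} - \left(\frac{2133}{1330} - \frac{291 \sqrt{163}}{815}\right) = - \frac{425 \left(308 - 44\right)}{8} - \left(\frac{2133}{1330} - \frac{291 \sqrt{163}}{815}\right) = - \frac{425 \cdot 264}{8} - \left(\frac{2133}{1330} - \frac{291 \sqrt{163}}{815}\right) = \left(- \frac{1}{8}\right) 112200 - \left(\frac{2133}{1330} - \frac{291 \sqrt{163}}{815}\right) = -14025 - \left(\frac{2133}{1330} - \frac{291 \sqrt{163}}{815}\right) = - \frac{18655383}{1330} + \frac{291 \sqrt{163}}{815}$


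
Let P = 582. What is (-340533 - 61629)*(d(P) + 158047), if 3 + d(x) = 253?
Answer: -63661038114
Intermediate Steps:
d(x) = 250 (d(x) = -3 + 253 = 250)
(-340533 - 61629)*(d(P) + 158047) = (-340533 - 61629)*(250 + 158047) = -402162*158297 = -63661038114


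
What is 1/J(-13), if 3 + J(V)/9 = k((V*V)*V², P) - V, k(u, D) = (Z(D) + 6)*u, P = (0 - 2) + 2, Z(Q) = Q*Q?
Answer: 1/1542384 ≈ 6.4835e-7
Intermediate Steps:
Z(Q) = Q²
P = 0 (P = -2 + 2 = 0)
k(u, D) = u*(6 + D²) (k(u, D) = (D² + 6)*u = (6 + D²)*u = u*(6 + D²))
J(V) = -27 - 9*V + 54*V⁴ (J(V) = -27 + 9*(((V*V)*V²)*(6 + 0²) - V) = -27 + 9*((V²*V²)*(6 + 0) - V) = -27 + 9*(V⁴*6 - V) = -27 + 9*(6*V⁴ - V) = -27 + 9*(-V + 6*V⁴) = -27 + (-9*V + 54*V⁴) = -27 - 9*V + 54*V⁴)
1/J(-13) = 1/(-27 - 9*(-13) + 54*(-13)⁴) = 1/(-27 + 117 + 54*28561) = 1/(-27 + 117 + 1542294) = 1/1542384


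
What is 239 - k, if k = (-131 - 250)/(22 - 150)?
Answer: 30211/128 ≈ 236.02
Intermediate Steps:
k = 381/128 (k = -381/(-128) = -381*(-1/128) = 381/128 ≈ 2.9766)
239 - k = 239 - 1*381/128 = 239 - 381/128 = 30211/128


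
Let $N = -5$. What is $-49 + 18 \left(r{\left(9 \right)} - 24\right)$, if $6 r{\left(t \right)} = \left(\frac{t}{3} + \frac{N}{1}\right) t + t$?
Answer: $-508$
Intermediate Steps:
$r{\left(t \right)} = \frac{t}{6} + \frac{t \left(-5 + \frac{t}{3}\right)}{6}$ ($r{\left(t \right)} = \frac{\left(\frac{t}{3} - \frac{5}{1}\right) t + t}{6} = \frac{\left(t \frac{1}{3} - 5\right) t + t}{6} = \frac{\left(\frac{t}{3} - 5\right) t + t}{6} = \frac{\left(-5 + \frac{t}{3}\right) t + t}{6} = \frac{t \left(-5 + \frac{t}{3}\right) + t}{6} = \frac{t + t \left(-5 + \frac{t}{3}\right)}{6} = \frac{t}{6} + \frac{t \left(-5 + \frac{t}{3}\right)}{6}$)
$-49 + 18 \left(r{\left(9 \right)} - 24\right) = -49 + 18 \left(\frac{1}{18} \cdot 9 \left(-12 + 9\right) - 24\right) = -49 + 18 \left(\frac{1}{18} \cdot 9 \left(-3\right) - 24\right) = -49 + 18 \left(- \frac{3}{2} - 24\right) = -49 + 18 \left(- \frac{51}{2}\right) = -49 - 459 = -508$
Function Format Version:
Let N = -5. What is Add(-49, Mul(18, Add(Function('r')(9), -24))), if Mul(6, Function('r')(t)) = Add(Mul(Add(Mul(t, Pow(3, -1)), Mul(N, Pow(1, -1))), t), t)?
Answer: -508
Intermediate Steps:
Function('r')(t) = Add(Mul(Rational(1, 6), t), Mul(Rational(1, 6), t, Add(-5, Mul(Rational(1, 3), t)))) (Function('r')(t) = Mul(Rational(1, 6), Add(Mul(Add(Mul(t, Pow(3, -1)), Mul(-5, Pow(1, -1))), t), t)) = Mul(Rational(1, 6), Add(Mul(Add(Mul(t, Rational(1, 3)), Mul(-5, 1)), t), t)) = Mul(Rational(1, 6), Add(Mul(Add(Mul(Rational(1, 3), t), -5), t), t)) = Mul(Rational(1, 6), Add(Mul(Add(-5, Mul(Rational(1, 3), t)), t), t)) = Mul(Rational(1, 6), Add(Mul(t, Add(-5, Mul(Rational(1, 3), t))), t)) = Mul(Rational(1, 6), Add(t, Mul(t, Add(-5, Mul(Rational(1, 3), t))))) = Add(Mul(Rational(1, 6), t), Mul(Rational(1, 6), t, Add(-5, Mul(Rational(1, 3), t)))))
Add(-49, Mul(18, Add(Function('r')(9), -24))) = Add(-49, Mul(18, Add(Mul(Rational(1, 18), 9, Add(-12, 9)), -24))) = Add(-49, Mul(18, Add(Mul(Rational(1, 18), 9, -3), -24))) = Add(-49, Mul(18, Add(Rational(-3, 2), -24))) = Add(-49, Mul(18, Rational(-51, 2))) = Add(-49, -459) = -508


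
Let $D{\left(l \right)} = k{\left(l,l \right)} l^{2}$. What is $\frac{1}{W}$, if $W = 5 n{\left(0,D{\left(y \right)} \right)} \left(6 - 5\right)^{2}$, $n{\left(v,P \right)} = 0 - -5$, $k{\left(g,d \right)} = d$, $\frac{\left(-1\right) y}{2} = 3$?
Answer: $\frac{1}{25} \approx 0.04$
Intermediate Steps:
$y = -6$ ($y = \left(-2\right) 3 = -6$)
$D{\left(l \right)} = l^{3}$ ($D{\left(l \right)} = l l^{2} = l^{3}$)
$n{\left(v,P \right)} = 5$ ($n{\left(v,P \right)} = 0 + 5 = 5$)
$W = 25$ ($W = 5 \cdot 5 \left(6 - 5\right)^{2} = 25 \cdot 1^{2} = 25 \cdot 1 = 25$)
$\frac{1}{W} = \frac{1}{25}$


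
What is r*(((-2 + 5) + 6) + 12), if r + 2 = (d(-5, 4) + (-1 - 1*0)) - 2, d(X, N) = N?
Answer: -21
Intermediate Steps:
r = -1 (r = -2 + ((4 + (-1 - 1*0)) - 2) = -2 + ((4 + (-1 + 0)) - 2) = -2 + ((4 - 1) - 2) = -2 + (3 - 2) = -2 + 1 = -1)
r*(((-2 + 5) + 6) + 12) = -(((-2 + 5) + 6) + 12) = -((3 + 6) + 12) = -(9 + 12) = -1*21 = -21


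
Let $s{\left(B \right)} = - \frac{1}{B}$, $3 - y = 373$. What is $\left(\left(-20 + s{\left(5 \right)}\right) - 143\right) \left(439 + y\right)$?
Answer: $- \frac{56304}{5} \approx -11261.0$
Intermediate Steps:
$y = -370$ ($y = 3 - 373 = -370$)
$\left(\left(-20 + s{\left(5 \right)}\right) - 143\right) \left(439 + y\right) = \left(\left(-20 - \frac{1}{5}\right) - 143\right) \left(439 - 370\right) = \left(\left(-20 - \frac{1}{5}\right) - 143\right) 69 = \left(- \frac{101}{5} - 143\right) 69 = \left(- \frac{816}{5}\right) 69 = - \frac{56304}{5}$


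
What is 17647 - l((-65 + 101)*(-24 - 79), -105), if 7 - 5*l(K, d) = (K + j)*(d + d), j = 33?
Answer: 859978/5 ≈ 1.7200e+5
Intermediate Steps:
l(K, d) = 7/5 - 2*d*(33 + K)/5 (l(K, d) = 7/5 - (K + 33)*(d + d)/5 = 7/5 - (33 + K)*2*d/5 = 7/5 - 2*d*(33 + K)/5)
17647 - l((-65 + 101)*(-24 - 79), -105) = 17647 - (7/5 - 66/5*(-105) - ⅖*(-65 + 101)*(-24 - 79)*(-105)) = 17647 - (7/5 + 1386 - ⅖*36*(-103)*(-105)) = 17647 - (7/5 + 1386 - ⅖*(-3708)*(-105)) = 17647 - (7/5 + 1386 - 155736) = 17647 - 1*(-771743/5) = 17647 + 771743/5 = 859978/5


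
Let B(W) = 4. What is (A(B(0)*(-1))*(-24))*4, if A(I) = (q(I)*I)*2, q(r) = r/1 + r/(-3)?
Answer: -2048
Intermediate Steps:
q(r) = 2*r/3 (q(r) = r*1 + r*(-⅓) = r - r/3 = 2*r/3)
A(I) = 4*I²/3 (A(I) = ((2*I/3)*I)*2 = (2*I²/3)*2 = 4*I²/3)
(A(B(0)*(-1))*(-24))*4 = ((4*(4*(-1))²/3)*(-24))*4 = (((4/3)*(-4)²)*(-24))*4 = (((4/3)*16)*(-24))*4 = ((64/3)*(-24))*4 = -512*4 = -2048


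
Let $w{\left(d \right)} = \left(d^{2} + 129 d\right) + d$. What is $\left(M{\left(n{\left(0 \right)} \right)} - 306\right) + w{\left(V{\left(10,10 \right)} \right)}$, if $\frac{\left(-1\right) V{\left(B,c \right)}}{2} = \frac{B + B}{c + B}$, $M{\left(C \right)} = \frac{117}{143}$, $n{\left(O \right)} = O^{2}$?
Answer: $- \frac{6173}{11} \approx -561.18$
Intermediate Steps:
$M{\left(C \right)} = \frac{9}{11}$ ($M{\left(C \right)} = 117 \cdot \frac{1}{143} = \frac{9}{11}$)
$V{\left(B,c \right)} = - \frac{4 B}{B + c}$ ($V{\left(B,c \right)} = - 2 \frac{B + B}{c + B} = - 2 \frac{2 B}{B + c} = - \frac{4 B}{B + c}$)
$w{\left(d \right)} = d^{2} + 130 d$
$\left(M{\left(n{\left(0 \right)} \right)} - 306\right) + w{\left(V{\left(10,10 \right)} \right)} = \left(\frac{9}{11} - 306\right) + \left(-4\right) 10 \frac{1}{10 + 10} \left(130 - \frac{40}{10 + 10}\right) = - \frac{3357}{11} + \left(-4\right) 10 \cdot \frac{1}{20} \left(130 - \frac{40}{20}\right) = - \frac{3357}{11} + \left(-4\right) 10 \cdot \frac{1}{20} \left(130 - 40 \cdot \frac{1}{20}\right) = - \frac{3357}{11} - 2 \left(130 - 2\right) = - \frac{3357}{11} - 256 = - \frac{6173}{11}$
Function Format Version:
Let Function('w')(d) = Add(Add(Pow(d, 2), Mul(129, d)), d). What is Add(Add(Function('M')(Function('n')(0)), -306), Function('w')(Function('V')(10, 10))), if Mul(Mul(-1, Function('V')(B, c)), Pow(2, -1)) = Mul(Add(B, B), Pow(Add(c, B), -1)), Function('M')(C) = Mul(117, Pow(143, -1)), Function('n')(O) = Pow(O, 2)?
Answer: Rational(-6173, 11) ≈ -561.18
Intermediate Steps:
Function('M')(C) = Rational(9, 11) (Function('M')(C) = Mul(117, Rational(1, 143)) = Rational(9, 11))
Function('V')(B, c) = Mul(-4, B, Pow(Add(B, c), -1)) (Function('V')(B, c) = Mul(-2, Mul(Add(B, B), Pow(Add(c, B), -1))) = Mul(-2, Mul(Mul(2, B), Pow(Add(B, c), -1))) = Mul(-2, Mul(2, B, Pow(Add(B, c), -1))) = Mul(-4, B, Pow(Add(B, c), -1)))
Function('w')(d) = Add(Pow(d, 2), Mul(130, d))
Add(Add(Function('M')(Function('n')(0)), -306), Function('w')(Function('V')(10, 10))) = Add(Add(Rational(9, 11), -306), Mul(Mul(-4, 10, Pow(Add(10, 10), -1)), Add(130, Mul(-4, 10, Pow(Add(10, 10), -1))))) = Add(Rational(-3357, 11), Mul(Mul(-4, 10, Pow(20, -1)), Add(130, Mul(-4, 10, Pow(20, -1))))) = Add(Rational(-3357, 11), Mul(Mul(-4, 10, Rational(1, 20)), Add(130, Mul(-4, 10, Rational(1, 20))))) = Add(Rational(-3357, 11), Mul(-2, Add(130, -2))) = Add(Rational(-3357, 11), Mul(-2, 128)) = Add(Rational(-3357, 11), -256) = Rational(-6173, 11)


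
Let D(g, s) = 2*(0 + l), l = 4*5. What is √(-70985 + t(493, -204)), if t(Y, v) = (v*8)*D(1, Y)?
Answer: I*√136265 ≈ 369.14*I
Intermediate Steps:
l = 20
D(g, s) = 40 (D(g, s) = 2*(0 + 20) = 2*20 = 40)
t(Y, v) = 320*v (t(Y, v) = (v*8)*40 = (8*v)*40 = 320*v)
√(-70985 + t(493, -204)) = √(-70985 + 320*(-204)) = √(-70985 - 65280) = √(-136265) = I*√136265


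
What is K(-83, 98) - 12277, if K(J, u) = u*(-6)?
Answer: -12865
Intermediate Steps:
K(J, u) = -6*u
K(-83, 98) - 12277 = -6*98 - 12277 = -588 - 12277 = -12865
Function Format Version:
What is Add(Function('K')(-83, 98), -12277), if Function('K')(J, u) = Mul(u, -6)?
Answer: -12865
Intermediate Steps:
Function('K')(J, u) = Mul(-6, u)
Add(Function('K')(-83, 98), -12277) = Add(Mul(-6, 98), -12277) = Add(-588, -12277) = -12865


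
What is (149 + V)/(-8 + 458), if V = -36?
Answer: 113/450 ≈ 0.25111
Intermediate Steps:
(149 + V)/(-8 + 458) = (149 - 36)/(-8 + 458) = 113/450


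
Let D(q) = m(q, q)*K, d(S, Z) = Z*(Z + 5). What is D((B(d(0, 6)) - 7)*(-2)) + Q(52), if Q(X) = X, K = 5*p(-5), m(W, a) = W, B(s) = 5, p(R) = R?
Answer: -48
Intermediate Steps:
d(S, Z) = Z*(5 + Z)
K = -25 (K = 5*(-5) = -25)
D(q) = -25*q (D(q) = q*(-25) = -25*q)
D((B(d(0, 6)) - 7)*(-2)) + Q(52) = -25*(5 - 7)*(-2) + 52 = -(-50)*(-2) + 52 = -25*4 + 52 = -100 + 52 = -48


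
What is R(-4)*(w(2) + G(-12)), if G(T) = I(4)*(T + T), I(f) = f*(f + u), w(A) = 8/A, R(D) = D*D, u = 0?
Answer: -6080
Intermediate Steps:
R(D) = D²
I(f) = f² (I(f) = f*(f + 0) = f*f = f²)
G(T) = 32*T (G(T) = 4²*(T + T) = 16*(2*T) = 32*T)
R(-4)*(w(2) + G(-12)) = (-4)²*(8/2 + 32*(-12)) = 16*(8*(½) - 384) = 16*(4 - 384) = 16*(-380) = -6080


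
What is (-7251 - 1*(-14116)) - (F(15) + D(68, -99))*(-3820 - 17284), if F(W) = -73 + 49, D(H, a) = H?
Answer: 935441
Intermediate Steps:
F(W) = -24
(-7251 - 1*(-14116)) - (F(15) + D(68, -99))*(-3820 - 17284) = (-7251 - 1*(-14116)) - (-24 + 68)*(-3820 - 17284) = (-7251 + 14116) - 44*(-21104) = 6865 - 1*(-928576) = 6865 + 928576 = 935441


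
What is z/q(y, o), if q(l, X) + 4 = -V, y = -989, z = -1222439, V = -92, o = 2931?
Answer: -1222439/88 ≈ -13891.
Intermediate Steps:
q(l, X) = 88 (q(l, X) = -4 - 1*(-92) = -4 + 92 = 88)
z/q(y, o) = -1222439/88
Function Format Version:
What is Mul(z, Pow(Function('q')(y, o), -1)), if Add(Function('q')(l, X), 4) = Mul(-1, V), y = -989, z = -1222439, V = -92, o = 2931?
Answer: Rational(-1222439, 88) ≈ -13891.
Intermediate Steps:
Function('q')(l, X) = 88 (Function('q')(l, X) = Add(-4, Mul(-1, -92)) = Add(-4, 92) = 88)
Mul(z, Pow(Function('q')(y, o), -1)) = Mul(-1222439, Pow(88, -1)) = Mul(-1222439, Rational(1, 88)) = Rational(-1222439, 88)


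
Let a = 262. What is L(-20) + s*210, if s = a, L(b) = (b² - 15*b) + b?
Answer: 55700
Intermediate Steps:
L(b) = b² - 14*b
s = 262
L(-20) + s*210 = -20*(-14 - 20) + 262*210 = -20*(-34) + 55020 = 680 + 55020 = 55700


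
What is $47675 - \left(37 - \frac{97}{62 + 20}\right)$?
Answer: $\frac{3906413}{82} \approx 47639.0$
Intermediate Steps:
$47675 - \left(37 - \frac{97}{62 + 20}\right) = 47675 - \left(37 - \frac{97}{82}\right) = 47675 + \left(-37 + 97 \cdot \frac{1}{82}\right) = 47675 + \left(-37 + \frac{97}{82}\right) = 47675 - \frac{2937}{82} = \frac{3906413}{82}$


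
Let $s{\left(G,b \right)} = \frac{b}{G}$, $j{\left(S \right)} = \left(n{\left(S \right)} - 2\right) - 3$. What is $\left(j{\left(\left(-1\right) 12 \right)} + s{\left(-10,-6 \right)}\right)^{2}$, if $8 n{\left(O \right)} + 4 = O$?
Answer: $\frac{1024}{25} \approx 40.96$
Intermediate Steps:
$n{\left(O \right)} = - \frac{1}{2} + \frac{O}{8}$
$j{\left(S \right)} = - \frac{11}{2} + \frac{S}{8}$ ($j{\left(S \right)} = \left(\left(- \frac{1}{2} + \frac{S}{8}\right) - 2\right) - 3 = \left(- \frac{5}{2} + \frac{S}{8}\right) - 3 = - \frac{11}{2} + \frac{S}{8}$)
$\left(j{\left(\left(-1\right) 12 \right)} + s{\left(-10,-6 \right)}\right)^{2} = \left(\left(- \frac{11}{2} + \frac{\left(-1\right) 12}{8}\right) - \frac{6}{-10}\right)^{2} = \left(\left(- \frac{11}{2} + \frac{1}{8} \left(-12\right)\right) - - \frac{3}{5}\right)^{2} = \left(\left(- \frac{11}{2} - \frac{3}{2}\right) + \frac{3}{5}\right)^{2} = \left(-7 + \frac{3}{5}\right)^{2} = \left(- \frac{32}{5}\right)^{2} = \frac{1024}{25}$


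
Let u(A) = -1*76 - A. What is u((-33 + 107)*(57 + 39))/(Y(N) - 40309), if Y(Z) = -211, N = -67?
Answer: 359/2026 ≈ 0.17720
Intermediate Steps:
u(A) = -76 - A
u((-33 + 107)*(57 + 39))/(Y(N) - 40309) = (-76 - (-33 + 107)*(57 + 39))/(-211 - 40309) = (-76 - 74*96)/(-40520) = (-76 - 1*7104)*(-1/40520) = (-76 - 7104)*(-1/40520) = -7180*(-1/40520) = 359/2026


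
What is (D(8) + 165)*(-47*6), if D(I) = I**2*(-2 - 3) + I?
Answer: 41454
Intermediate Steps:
D(I) = I - 5*I**2 (D(I) = I**2*(-5) + I = -5*I**2 + I = I - 5*I**2)
(D(8) + 165)*(-47*6) = (8*(1 - 5*8) + 165)*(-47*6) = (8*(1 - 40) + 165)*(-282) = (8*(-39) + 165)*(-282) = (-312 + 165)*(-282) = -147*(-282) = 41454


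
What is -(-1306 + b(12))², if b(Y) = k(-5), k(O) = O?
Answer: -1718721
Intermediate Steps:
b(Y) = -5
-(-1306 + b(12))² = -(-1306 - 5)² = -1*(-1311)² = -1*1718721 = -1718721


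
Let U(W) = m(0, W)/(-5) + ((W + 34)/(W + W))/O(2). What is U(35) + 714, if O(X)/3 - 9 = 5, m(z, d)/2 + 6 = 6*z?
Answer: 140419/196 ≈ 716.42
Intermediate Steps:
m(z, d) = -12 + 12*z (m(z, d) = -12 + 2*(6*z) = -12 + 12*z)
O(X) = 42 (O(X) = 27 + 3*5 = 27 + 15 = 42)
U(W) = 12/5 + (34 + W)/(84*W) (U(W) = (-12 + 12*0)/(-5) + ((W + 34)/(W + W))/42 = (-12 + 0)*(-⅕) + ((34 + W)/((2*W)))*(1/42) = -12*(-⅕) + ((34 + W)*(1/(2*W)))*(1/42) = 12/5 + ((34 + W)/(2*W))*(1/42) = 12/5 + (34 + W)/(84*W))
U(35) + 714 = (1/420)*(170 + 1013*35)/35 + 714 = (1/420)*(1/35)*(170 + 35455) + 714 = (1/420)*(1/35)*35625 + 714 = 475/196 + 714 = 140419/196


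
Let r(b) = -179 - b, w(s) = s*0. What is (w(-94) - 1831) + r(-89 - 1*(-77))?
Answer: -1998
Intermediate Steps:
w(s) = 0
(w(-94) - 1831) + r(-89 - 1*(-77)) = (0 - 1831) + (-179 - (-89 - 1*(-77))) = -1831 + (-179 - (-89 + 77)) = -1831 + (-179 - 1*(-12)) = -1831 + (-179 + 12) = -1831 - 167 = -1998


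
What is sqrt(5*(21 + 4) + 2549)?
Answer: sqrt(2674) ≈ 51.711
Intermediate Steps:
sqrt(5*(21 + 4) + 2549) = sqrt(5*25 + 2549) = sqrt(125 + 2549) = sqrt(2674)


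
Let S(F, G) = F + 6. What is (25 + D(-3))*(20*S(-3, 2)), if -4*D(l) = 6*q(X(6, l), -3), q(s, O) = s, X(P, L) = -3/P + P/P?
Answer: 1455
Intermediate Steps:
S(F, G) = 6 + F
X(P, L) = 1 - 3/P (X(P, L) = -3/P + 1 = 1 - 3/P)
D(l) = -¾ (D(l) = -3*(-3 + 6)/6/2 = -3*(⅙)*3/2 = -3/(2*2) = -¼*3 = -¾)
(25 + D(-3))*(20*S(-3, 2)) = (25 - ¾)*(20*(6 - 3)) = 97*(20*3)/4 = (97/4)*60 = 1455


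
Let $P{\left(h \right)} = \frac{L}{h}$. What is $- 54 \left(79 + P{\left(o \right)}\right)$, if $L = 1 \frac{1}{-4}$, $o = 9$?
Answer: $- \frac{8529}{2} \approx -4264.5$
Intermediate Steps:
$L = - \frac{1}{4}$ ($L = 1 \left(- \frac{1}{4}\right) = - \frac{1}{4} \approx -0.25$)
$P{\left(h \right)} = - \frac{1}{4 h}$
$- 54 \left(79 + P{\left(o \right)}\right) = - 54 \left(79 - \frac{1}{4 \cdot 9}\right) = - 54 \left(79 - \frac{1}{36}\right) = \left(-54\right) \frac{2843}{36} = - \frac{8529}{2}$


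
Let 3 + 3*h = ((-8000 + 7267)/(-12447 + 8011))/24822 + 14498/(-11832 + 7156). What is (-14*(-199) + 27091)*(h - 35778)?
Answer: -19657238631703827911/18388435464 ≈ -1.0690e+9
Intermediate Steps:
h = -112178771953/55165306392 (h = -1 + (((-8000 + 7267)/(-12447 + 8011))/24822 + 14498/(-11832 + 7156))/3 = -1 + (-733/(-4436)*(1/24822) + 14498/(-4676))/3 = -1 + (-733*(-1/4436)*(1/24822) + 14498*(-1/4676))/3 = -1 + ((733/4436)*(1/24822) - 7249/2338)/3 = -1 + (733/110110392 - 7249/2338)/3 = -1 + (1/3)*(-57013465561/18388435464) = -1 - 57013465561/55165306392 = -112178771953/55165306392 ≈ -2.0335)
(-14*(-199) + 27091)*(h - 35778) = (-14*(-199) + 27091)*(-112178771953/55165306392 - 35778) = (2786 + 27091)*(-1973816510864929/55165306392) = 29877*(-1973816510864929/55165306392) = -19657238631703827911/18388435464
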